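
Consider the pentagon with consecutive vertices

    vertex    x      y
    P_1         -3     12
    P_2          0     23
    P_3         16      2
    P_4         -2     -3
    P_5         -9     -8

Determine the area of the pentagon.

Apply Gauss's area formula: 2A = Σ (x_i·y_{i+1} − x_{i+1}·y_i), indices taken mod 5.
Cross-terms: -69, -368, -44, -11, -132  ⇒  Σ = -624
Area = |Σ|/2 = 312.

312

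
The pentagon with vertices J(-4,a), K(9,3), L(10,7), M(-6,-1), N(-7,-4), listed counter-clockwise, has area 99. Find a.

-9

The doubled signed area Σ (x_i y_{i+1} − x_{i+1} y_i) is linear in a.
With a=0 it equals 54; the coefficient of a is -16 (from the two edges through J).
So -16·a + 54 = 2·99 = 198 ⇒ a = -9.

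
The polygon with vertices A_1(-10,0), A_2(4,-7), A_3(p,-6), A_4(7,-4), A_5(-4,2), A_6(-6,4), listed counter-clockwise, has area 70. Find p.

6

The doubled signed area Σ (x_i y_{i+1} − x_{i+1} y_i) is linear in p.
With p=0 it equals 122; the coefficient of p is 3 (from the two edges through A_3).
So 3·p + 122 = 2·70 = 140 ⇒ p = 6.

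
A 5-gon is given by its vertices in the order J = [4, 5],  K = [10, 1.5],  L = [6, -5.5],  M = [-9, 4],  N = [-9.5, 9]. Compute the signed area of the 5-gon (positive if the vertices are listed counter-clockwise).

-130

Σ = (-44) + (-64) + (-25.5) + (-43) + (-83.5) = -260
Signed area = Σ/2 = -130 (negative ⇒ clockwise traversal).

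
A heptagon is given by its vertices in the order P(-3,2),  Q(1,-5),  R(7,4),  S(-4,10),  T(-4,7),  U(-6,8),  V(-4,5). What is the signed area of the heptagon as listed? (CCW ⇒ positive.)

Apply the shoelace (surveyor's) formula: 2A = Σ (x_i·y_{i+1} − x_{i+1}·y_i), indices taken mod 7.
Cross-terms: 13, 39, 86, 12, 10, 2, 7  ⇒  Σ = 169
Signed area = Σ/2 = 84.5 (positive ⇒ counter-clockwise traversal).

84.5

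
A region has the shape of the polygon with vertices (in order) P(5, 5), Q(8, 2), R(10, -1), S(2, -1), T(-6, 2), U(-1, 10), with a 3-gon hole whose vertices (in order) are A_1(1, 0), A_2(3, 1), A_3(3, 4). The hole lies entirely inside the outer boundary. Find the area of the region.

Outer boundary:
Apply the surveyor's formula: 2A = Σ (x_i·y_{i+1} − x_{i+1}·y_i), indices taken mod 6.
Σ = (-30) + (-28) + (-8) + (-2) + (-58) + (-55) = -181
Area = |Σ|/2 = 90.5.
Hole:
Apply the shoelace formula: 2A = Σ (x_i·y_{i+1} − x_{i+1}·y_i), indices taken mod 3.
Σ = (1) + (9) + (-4) = 6
Area = |Σ|/2 = 3.
Net area = 90.5 − 3 = 87.5.

87.5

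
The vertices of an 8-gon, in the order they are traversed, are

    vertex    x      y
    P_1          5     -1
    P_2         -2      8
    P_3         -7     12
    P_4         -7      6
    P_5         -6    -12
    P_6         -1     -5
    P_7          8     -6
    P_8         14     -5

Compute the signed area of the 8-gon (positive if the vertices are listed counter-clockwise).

175.5

Apply the shoelace (surveyor's) formula: 2A = Σ (x_i·y_{i+1} − x_{i+1}·y_i), indices taken mod 8.
P_1→P_2: (5)(8) − (-2)(-1) = 38
P_2→P_3: (-2)(12) − (-7)(8) = 32
P_3→P_4: (-7)(6) − (-7)(12) = 42
P_4→P_5: (-7)(-12) − (-6)(6) = 120
P_5→P_6: (-6)(-5) − (-1)(-12) = 18
P_6→P_7: (-1)(-6) − (8)(-5) = 46
P_7→P_8: (8)(-5) − (14)(-6) = 44
P_8→P_1: (14)(-1) − (5)(-5) = 11
Σ = 351
Signed area = Σ/2 = 175.5 (positive ⇒ counter-clockwise traversal).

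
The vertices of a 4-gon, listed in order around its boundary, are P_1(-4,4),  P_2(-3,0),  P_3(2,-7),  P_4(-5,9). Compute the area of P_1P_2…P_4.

16

Apply the shoelace formula: 2A = Σ (x_i·y_{i+1} − x_{i+1}·y_i), indices taken mod 4.
Σ = (12) + (21) + (-17) + (16) = 32
Area = |Σ|/2 = 16.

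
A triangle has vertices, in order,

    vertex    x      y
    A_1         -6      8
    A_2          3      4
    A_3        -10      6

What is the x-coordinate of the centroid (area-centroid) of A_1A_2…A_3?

Apply the shoelace (surveyor's) formula. First the cross-terms c_i = x_i·y_{i+1} − x_{i+1}·y_i:
  -48, 58, -44  ⇒  2A = -34, A = -17.
Then Σ (x_i + x_{i+1})·c_i = 442, so x̄ = 442 / (6·(-17)) = -13/3.

-13/3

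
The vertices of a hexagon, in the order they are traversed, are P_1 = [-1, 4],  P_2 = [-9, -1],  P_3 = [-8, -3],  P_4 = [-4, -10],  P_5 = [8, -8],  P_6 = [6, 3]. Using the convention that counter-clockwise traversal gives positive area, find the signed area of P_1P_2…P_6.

167.5

Σ = (37) + (19) + (68) + (112) + (72) + (27) = 335
Signed area = Σ/2 = 167.5 (positive ⇒ counter-clockwise traversal).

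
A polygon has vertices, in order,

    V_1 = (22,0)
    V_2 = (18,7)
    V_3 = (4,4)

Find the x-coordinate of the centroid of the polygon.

44/3

Apply Gauss's area formula. First the cross-terms c_i = x_i·y_{i+1} − x_{i+1}·y_i:
  154, 44, -88  ⇒  2A = 110, A = 55.
Then Σ (x_i + x_{i+1})·c_i = 4840, so x̄ = 4840 / (6·55) = 44/3.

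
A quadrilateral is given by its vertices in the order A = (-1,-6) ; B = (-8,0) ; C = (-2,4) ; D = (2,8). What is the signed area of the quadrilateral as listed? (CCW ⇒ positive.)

Σ = (-48) + (-32) + (-24) + (-4) = -108
Signed area = Σ/2 = -54 (negative ⇒ clockwise traversal).

-54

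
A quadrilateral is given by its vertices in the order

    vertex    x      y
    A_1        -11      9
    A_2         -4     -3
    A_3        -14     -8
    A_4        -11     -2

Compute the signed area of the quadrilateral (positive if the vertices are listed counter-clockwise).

-61

Σ = (69) + (-10) + (-60) + (-121) = -122
Signed area = Σ/2 = -61 (negative ⇒ clockwise traversal).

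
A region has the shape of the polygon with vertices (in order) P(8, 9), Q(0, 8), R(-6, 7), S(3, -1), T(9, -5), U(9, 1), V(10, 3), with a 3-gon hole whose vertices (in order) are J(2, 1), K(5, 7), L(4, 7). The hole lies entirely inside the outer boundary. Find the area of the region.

Outer boundary:
Apply the surveyor's formula: 2A = Σ (x_i·y_{i+1} − x_{i+1}·y_i), indices taken mod 7.
P→Q: (8)(8) − (0)(9) = 64
Q→R: (0)(7) − (-6)(8) = 48
R→S: (-6)(-1) − (3)(7) = -15
S→T: (3)(-5) − (9)(-1) = -6
T→U: (9)(1) − (9)(-5) = 54
U→V: (9)(3) − (10)(1) = 17
V→P: (10)(9) − (8)(3) = 66
Σ = 228
Area = |Σ|/2 = 114.
Hole:
Apply the shoelace (surveyor's) formula: 2A = Σ (x_i·y_{i+1} − x_{i+1}·y_i), indices taken mod 3.
J→K: (2)(7) − (5)(1) = 9
K→L: (5)(7) − (4)(7) = 7
L→J: (4)(1) − (2)(7) = -10
Σ = 6
Area = |Σ|/2 = 3.
Net area = 114 − 3 = 111.

111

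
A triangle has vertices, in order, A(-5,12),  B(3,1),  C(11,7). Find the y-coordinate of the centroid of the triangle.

20/3

Apply Gauss's area formula. First the cross-terms c_i = x_i·y_{i+1} − x_{i+1}·y_i:
  -41, 10, 167  ⇒  2A = 136, A = 68.
Then Σ (y_i + y_{i+1})·c_i = 2720, so ȳ = 2720 / (6·68) = 20/3.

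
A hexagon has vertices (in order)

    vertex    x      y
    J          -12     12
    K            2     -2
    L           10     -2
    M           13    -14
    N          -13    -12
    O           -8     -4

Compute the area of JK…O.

Σ = (0) + (16) + (-114) + (-338) + (-44) + (-144) = -624
Area = |Σ|/2 = 312.

312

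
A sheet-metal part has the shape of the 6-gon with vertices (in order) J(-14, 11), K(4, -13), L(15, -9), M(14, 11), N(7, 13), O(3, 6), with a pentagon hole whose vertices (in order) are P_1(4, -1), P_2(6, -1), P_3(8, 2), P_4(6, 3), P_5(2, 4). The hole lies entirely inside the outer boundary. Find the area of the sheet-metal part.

389.5

Outer boundary:
Σ = (138) + (159) + (291) + (105) + (3) + (117) = 813
Area = |Σ|/2 = 406.5.
Hole:
P_1→P_2: (4)(-1) − (6)(-1) = 2
P_2→P_3: (6)(2) − (8)(-1) = 20
P_3→P_4: (8)(3) − (6)(2) = 12
P_4→P_5: (6)(4) − (2)(3) = 18
P_5→P_1: (2)(-1) − (4)(4) = -18
Σ = 34
Area = |Σ|/2 = 17.
Net area = 406.5 − 17 = 389.5.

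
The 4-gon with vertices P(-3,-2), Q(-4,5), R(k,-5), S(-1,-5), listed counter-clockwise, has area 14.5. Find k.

-5

Write out the shoelace sum; only the two edges meeting at R involve k:
2·Area = [((-4)·(-5) − k·5) + (k·(-5) − (-1)·(-5))] + -36
       = -10·k + -21 = 29
⇒ k = -5.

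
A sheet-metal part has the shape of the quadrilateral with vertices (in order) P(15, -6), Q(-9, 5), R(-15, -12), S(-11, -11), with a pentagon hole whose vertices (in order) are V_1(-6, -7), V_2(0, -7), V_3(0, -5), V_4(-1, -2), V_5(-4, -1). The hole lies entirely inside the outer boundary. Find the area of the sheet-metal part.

208

Outer boundary:
Apply the shoelace formula: 2A = Σ (x_i·y_{i+1} − x_{i+1}·y_i), indices taken mod 4.
P→Q: (15)(5) − (-9)(-6) = 21
Q→R: (-9)(-12) − (-15)(5) = 183
R→S: (-15)(-11) − (-11)(-12) = 33
S→P: (-11)(-6) − (15)(-11) = 231
Σ = 468
Area = |Σ|/2 = 234.
Hole:
Apply the shoelace formula: 2A = Σ (x_i·y_{i+1} − x_{i+1}·y_i), indices taken mod 5.
Σ = (42) + (0) + (-5) + (-7) + (22) = 52
Area = |Σ|/2 = 26.
Net area = 234 − 26 = 208.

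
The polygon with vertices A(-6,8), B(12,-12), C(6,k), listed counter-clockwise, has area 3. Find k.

Write out the shoelace sum; only the two edges meeting at C involve k:
2·Area = [(12·k − 6·(-12)) + (6·8 − (-6)·k)] + -24
       = 18·k + 96 = 6
⇒ k = -5.

-5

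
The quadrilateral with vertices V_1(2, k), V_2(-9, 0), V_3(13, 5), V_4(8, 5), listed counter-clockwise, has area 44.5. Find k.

7

The doubled signed area Σ (x_i y_{i+1} − x_{i+1} y_i) is linear in k.
With k=0 it equals -30; the coefficient of k is 17 (from the two edges through V_1).
So 17·k + -30 = 2·44.5 = 89 ⇒ k = 7.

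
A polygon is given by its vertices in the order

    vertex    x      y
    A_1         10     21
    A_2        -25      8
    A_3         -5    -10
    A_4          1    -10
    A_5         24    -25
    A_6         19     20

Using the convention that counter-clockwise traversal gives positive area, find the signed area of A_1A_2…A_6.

Apply the surveyor's formula: 2A = Σ (x_i·y_{i+1} − x_{i+1}·y_i), indices taken mod 6.
Σ = (605) + (290) + (60) + (215) + (955) + (199) = 2324
Signed area = Σ/2 = 1162 (positive ⇒ counter-clockwise traversal).

1162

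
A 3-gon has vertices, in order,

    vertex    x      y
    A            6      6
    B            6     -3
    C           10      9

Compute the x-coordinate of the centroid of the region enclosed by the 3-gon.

Apply the shoelace (surveyor's) formula. First the cross-terms c_i = x_i·y_{i+1} − x_{i+1}·y_i:
  -54, 84, 6  ⇒  2A = 36, A = 18.
Then Σ (x_i + x_{i+1})·c_i = 792, so x̄ = 792 / (6·18) = 22/3.

22/3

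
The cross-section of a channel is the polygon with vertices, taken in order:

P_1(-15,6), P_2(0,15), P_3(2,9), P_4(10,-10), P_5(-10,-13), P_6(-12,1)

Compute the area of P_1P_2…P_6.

P_1→P_2: (-15)(15) − (0)(6) = -225
P_2→P_3: (0)(9) − (2)(15) = -30
P_3→P_4: (2)(-10) − (10)(9) = -110
P_4→P_5: (10)(-13) − (-10)(-10) = -230
P_5→P_6: (-10)(1) − (-12)(-13) = -166
P_6→P_1: (-12)(6) − (-15)(1) = -57
Σ = -818
Area = |Σ|/2 = 409.

409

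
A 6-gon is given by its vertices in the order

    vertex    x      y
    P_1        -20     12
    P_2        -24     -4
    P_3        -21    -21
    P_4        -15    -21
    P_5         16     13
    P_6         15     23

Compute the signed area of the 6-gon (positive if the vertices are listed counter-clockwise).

Σ = (368) + (420) + (126) + (141) + (173) + (640) = 1868
Signed area = Σ/2 = 934 (positive ⇒ counter-clockwise traversal).

934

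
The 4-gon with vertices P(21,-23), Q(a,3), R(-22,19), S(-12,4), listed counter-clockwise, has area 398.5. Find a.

8

Write out the shoelace sum; only the two edges meeting at Q involve a:
2·Area = [(21·3 − a·(-23)) + (a·19 − (-22)·3)] + 332
       = 42·a + 461 = 797
⇒ a = 8.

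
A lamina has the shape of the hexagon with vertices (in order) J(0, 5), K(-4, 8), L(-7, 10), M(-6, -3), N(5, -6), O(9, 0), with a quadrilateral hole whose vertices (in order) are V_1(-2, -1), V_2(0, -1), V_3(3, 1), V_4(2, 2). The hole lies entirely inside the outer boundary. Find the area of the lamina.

128

Outer boundary:
J→K: (0)(8) − (-4)(5) = 20
K→L: (-4)(10) − (-7)(8) = 16
L→M: (-7)(-3) − (-6)(10) = 81
M→N: (-6)(-6) − (5)(-3) = 51
N→O: (5)(0) − (9)(-6) = 54
O→J: (9)(5) − (0)(0) = 45
Σ = 267
Area = |Σ|/2 = 133.5.
Hole:
Apply the shoelace formula: 2A = Σ (x_i·y_{i+1} − x_{i+1}·y_i), indices taken mod 4.
Σ = (2) + (3) + (4) + (2) = 11
Area = |Σ|/2 = 5.5.
Net area = 133.5 − 5.5 = 128.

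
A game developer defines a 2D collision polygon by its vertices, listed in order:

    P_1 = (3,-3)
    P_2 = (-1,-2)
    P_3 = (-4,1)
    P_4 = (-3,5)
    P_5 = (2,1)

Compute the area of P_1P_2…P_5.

28.5

Cross-terms: -9, -9, -17, -13, -9  ⇒  Σ = -57
Area = |Σ|/2 = 28.5.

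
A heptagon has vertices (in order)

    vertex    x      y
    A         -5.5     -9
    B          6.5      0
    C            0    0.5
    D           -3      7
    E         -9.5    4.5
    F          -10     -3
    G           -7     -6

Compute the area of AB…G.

Apply the surveyor's formula: 2A = Σ (x_i·y_{i+1} − x_{i+1}·y_i), indices taken mod 7.
Σ = (58.5) + (3.25) + (1.5) + (53) + (73.5) + (39) + (30) = 258.75
Area = |Σ|/2 = 129.375.

129.375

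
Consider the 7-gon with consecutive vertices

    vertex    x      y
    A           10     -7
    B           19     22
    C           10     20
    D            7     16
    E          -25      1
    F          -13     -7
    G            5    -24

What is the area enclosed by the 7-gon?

Apply the shoelace (surveyor's) formula: 2A = Σ (x_i·y_{i+1} − x_{i+1}·y_i), indices taken mod 7.
Σ = (353) + (160) + (20) + (407) + (188) + (347) + (205) = 1680
Area = |Σ|/2 = 840.

840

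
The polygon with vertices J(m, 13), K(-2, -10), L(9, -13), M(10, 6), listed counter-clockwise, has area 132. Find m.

Write out the shoelace sum; only the two edges meeting at J involve m:
2·Area = [(10·13 − m·6) + (m·(-10) − (-2)·13)] + 300
       = -16·m + 456 = 264
⇒ m = 12.

12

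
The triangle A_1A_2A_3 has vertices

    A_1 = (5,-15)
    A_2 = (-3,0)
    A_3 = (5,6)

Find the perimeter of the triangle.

48

|A_1A_2| = √((-8)² + (15)²) = √289 = 17
|A_2A_3| = √((8)² + (6)²) = √100 = 10
|A_3A_1| = √((0)² + (-21)²) = √441 = 21
Perimeter = 17 + 10 + 21 = 48.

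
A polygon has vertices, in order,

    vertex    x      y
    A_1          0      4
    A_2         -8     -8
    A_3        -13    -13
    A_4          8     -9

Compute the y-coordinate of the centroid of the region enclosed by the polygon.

Apply the shoelace (surveyor's) formula. First the cross-terms c_i = x_i·y_{i+1} − x_{i+1}·y_i:
  32, 0, 221, 32  ⇒  2A = 285, A = 142.5.
Then Σ (y_i + y_{i+1})·c_i = -5150, so ȳ = -5150 / (6·142.5) = -1030/171.

-1030/171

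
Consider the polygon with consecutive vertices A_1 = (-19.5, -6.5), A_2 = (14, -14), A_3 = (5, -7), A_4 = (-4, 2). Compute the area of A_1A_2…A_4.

Apply Gauss's area formula: 2A = Σ (x_i·y_{i+1} − x_{i+1}·y_i), indices taken mod 4.
Cross-terms: 364, -28, -18, 65  ⇒  Σ = 383
Area = |Σ|/2 = 191.5.

191.5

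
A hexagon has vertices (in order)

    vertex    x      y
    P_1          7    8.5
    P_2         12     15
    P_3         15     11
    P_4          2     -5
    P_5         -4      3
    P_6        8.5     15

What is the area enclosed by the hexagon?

159.625

Apply the shoelace (surveyor's) formula: 2A = Σ (x_i·y_{i+1} − x_{i+1}·y_i), indices taken mod 6.
Cross-terms: 3, -93, -97, -14, -85.5, -32.75  ⇒  Σ = -319.25
Area = |Σ|/2 = 159.625.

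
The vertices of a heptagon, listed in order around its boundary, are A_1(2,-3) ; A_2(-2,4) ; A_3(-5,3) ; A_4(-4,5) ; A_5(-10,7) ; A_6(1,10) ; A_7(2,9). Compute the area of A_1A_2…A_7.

Apply the surveyor's formula: 2A = Σ (x_i·y_{i+1} − x_{i+1}·y_i), indices taken mod 7.
A_1→A_2: (2)(4) − (-2)(-3) = 2
A_2→A_3: (-2)(3) − (-5)(4) = 14
A_3→A_4: (-5)(5) − (-4)(3) = -13
A_4→A_5: (-4)(7) − (-10)(5) = 22
A_5→A_6: (-10)(10) − (1)(7) = -107
A_6→A_7: (1)(9) − (2)(10) = -11
A_7→A_1: (2)(-3) − (2)(9) = -24
Σ = -117
Area = |Σ|/2 = 58.5.

58.5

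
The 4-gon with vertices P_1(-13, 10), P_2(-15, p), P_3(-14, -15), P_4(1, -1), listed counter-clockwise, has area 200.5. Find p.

The doubled signed area Σ (x_i y_{i+1} − x_{i+1} y_i) is linear in p.
With p=0 it equals 401; the coefficient of p is 1 (from the two edges through P_2).
So 1·p + 401 = 2·200.5 = 401 ⇒ p = 0.

0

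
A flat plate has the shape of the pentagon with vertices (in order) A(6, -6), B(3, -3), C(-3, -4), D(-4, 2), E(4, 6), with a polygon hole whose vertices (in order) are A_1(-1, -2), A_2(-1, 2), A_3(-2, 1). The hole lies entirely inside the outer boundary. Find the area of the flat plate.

Outer boundary:
Σ = (0) + (-21) + (-22) + (-32) + (-60) = -135
Area = |Σ|/2 = 67.5.
Hole:
Apply the surveyor's formula: 2A = Σ (x_i·y_{i+1} − x_{i+1}·y_i), indices taken mod 3.
Cross-terms: -4, 3, 5  ⇒  Σ = 4
Area = |Σ|/2 = 2.
Net area = 67.5 − 2 = 65.5.

65.5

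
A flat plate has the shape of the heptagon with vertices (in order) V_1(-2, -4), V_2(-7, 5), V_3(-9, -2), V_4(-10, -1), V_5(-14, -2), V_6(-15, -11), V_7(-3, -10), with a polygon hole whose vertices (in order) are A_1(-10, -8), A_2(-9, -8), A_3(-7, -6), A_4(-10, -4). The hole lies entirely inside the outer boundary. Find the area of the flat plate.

117.5

Outer boundary:
V_1→V_2: (-2)(5) − (-7)(-4) = -38
V_2→V_3: (-7)(-2) − (-9)(5) = 59
V_3→V_4: (-9)(-1) − (-10)(-2) = -11
V_4→V_5: (-10)(-2) − (-14)(-1) = 6
V_5→V_6: (-14)(-11) − (-15)(-2) = 124
V_6→V_7: (-15)(-10) − (-3)(-11) = 117
V_7→V_1: (-3)(-4) − (-2)(-10) = -8
Σ = 249
Area = |Σ|/2 = 124.5.
Hole:
Apply the shoelace formula: 2A = Σ (x_i·y_{i+1} − x_{i+1}·y_i), indices taken mod 4.
Σ = (8) + (-2) + (-32) + (40) = 14
Area = |Σ|/2 = 7.
Net area = 124.5 − 7 = 117.5.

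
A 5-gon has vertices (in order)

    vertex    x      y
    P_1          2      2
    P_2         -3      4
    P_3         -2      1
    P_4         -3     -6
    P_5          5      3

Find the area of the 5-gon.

P_1→P_2: (2)(4) − (-3)(2) = 14
P_2→P_3: (-3)(1) − (-2)(4) = 5
P_3→P_4: (-2)(-6) − (-3)(1) = 15
P_4→P_5: (-3)(3) − (5)(-6) = 21
P_5→P_1: (5)(2) − (2)(3) = 4
Σ = 59
Area = |Σ|/2 = 29.5.

29.5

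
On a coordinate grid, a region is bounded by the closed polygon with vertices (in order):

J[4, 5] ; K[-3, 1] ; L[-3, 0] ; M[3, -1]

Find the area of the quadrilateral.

Apply the surveyor's formula: 2A = Σ (x_i·y_{i+1} − x_{i+1}·y_i), indices taken mod 4.
J→K: (4)(1) − (-3)(5) = 19
K→L: (-3)(0) − (-3)(1) = 3
L→M: (-3)(-1) − (3)(0) = 3
M→J: (3)(5) − (4)(-1) = 19
Σ = 44
Area = |Σ|/2 = 22.

22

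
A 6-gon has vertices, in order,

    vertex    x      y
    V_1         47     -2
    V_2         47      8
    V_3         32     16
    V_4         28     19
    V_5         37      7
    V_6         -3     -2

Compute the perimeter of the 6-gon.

138

|V_1V_2| = √((0)² + (10)²) = √100 = 10
|V_2V_3| = √((-15)² + (8)²) = √289 = 17
|V_3V_4| = √((-4)² + (3)²) = √25 = 5
|V_4V_5| = √((9)² + (-12)²) = √225 = 15
|V_5V_6| = √((-40)² + (-9)²) = √1681 = 41
|V_6V_1| = √((50)² + (0)²) = √2500 = 50
Perimeter = 10 + 17 + 5 + 15 + 41 + 50 = 138.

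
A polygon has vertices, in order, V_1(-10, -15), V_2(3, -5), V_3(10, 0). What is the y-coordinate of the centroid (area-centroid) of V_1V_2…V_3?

-20/3

Apply the shoelace (surveyor's) formula. First the cross-terms c_i = x_i·y_{i+1} − x_{i+1}·y_i:
  95, 50, -150  ⇒  2A = -5, A = -2.5.
Then Σ (y_i + y_{i+1})·c_i = 100, so ȳ = 100 / (6·(-2.5)) = -20/3.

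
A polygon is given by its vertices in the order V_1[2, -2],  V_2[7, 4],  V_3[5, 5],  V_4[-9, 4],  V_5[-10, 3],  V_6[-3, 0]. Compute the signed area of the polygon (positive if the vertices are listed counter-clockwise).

Σ = (22) + (15) + (65) + (13) + (9) + (6) = 130
Signed area = Σ/2 = 65 (positive ⇒ counter-clockwise traversal).

65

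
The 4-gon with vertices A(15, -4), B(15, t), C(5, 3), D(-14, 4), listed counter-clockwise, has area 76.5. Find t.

-1

The doubled signed area Σ (x_i y_{i+1} − x_{i+1} y_i) is linear in t.
With t=0 it equals 163; the coefficient of t is 10 (from the two edges through B).
So 10·t + 163 = 2·76.5 = 153 ⇒ t = -1.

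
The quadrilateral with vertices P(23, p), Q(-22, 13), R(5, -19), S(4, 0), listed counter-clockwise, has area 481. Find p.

9

Write out the shoelace sum; only the two edges meeting at P involve p:
2·Area = [(4·p − 23·0) + (23·13 − (-22)·p)] + 429
       = 26·p + 728 = 962
⇒ p = 9.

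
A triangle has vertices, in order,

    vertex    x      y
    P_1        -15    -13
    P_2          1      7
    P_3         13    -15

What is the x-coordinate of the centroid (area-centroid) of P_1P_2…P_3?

-1/3

Apply the shoelace formula. First the cross-terms c_i = x_i·y_{i+1} − x_{i+1}·y_i:
  -92, -106, -394  ⇒  2A = -592, A = -296.
Then Σ (x_i + x_{i+1})·c_i = 592, so x̄ = 592 / (6·(-296)) = -1/3.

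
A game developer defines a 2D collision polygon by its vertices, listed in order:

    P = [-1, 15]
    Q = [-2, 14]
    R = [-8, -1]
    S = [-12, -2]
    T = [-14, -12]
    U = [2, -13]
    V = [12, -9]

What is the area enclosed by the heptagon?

382.5

Σ = (16) + (114) + (4) + (116) + (206) + (138) + (171) = 765
Area = |Σ|/2 = 382.5.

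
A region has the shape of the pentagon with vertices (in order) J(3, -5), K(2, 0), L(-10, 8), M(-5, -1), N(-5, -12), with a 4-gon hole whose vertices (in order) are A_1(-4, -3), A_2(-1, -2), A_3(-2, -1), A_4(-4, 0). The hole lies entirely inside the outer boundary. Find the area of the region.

Outer boundary:
Σ = (10) + (16) + (50) + (55) + (61) = 192
Area = |Σ|/2 = 96.
Hole:
Apply Gauss's area formula: 2A = Σ (x_i·y_{i+1} − x_{i+1}·y_i), indices taken mod 4.
Σ = (5) + (-3) + (-4) + (12) = 10
Area = |Σ|/2 = 5.
Net area = 96 − 5 = 91.

91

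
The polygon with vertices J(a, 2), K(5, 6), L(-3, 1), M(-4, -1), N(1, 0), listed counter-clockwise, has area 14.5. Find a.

The doubled signed area Σ (x_i y_{i+1} − x_{i+1} y_i) is linear in a.
With a=0 it equals 23; the coefficient of a is 6 (from the two edges through J).
So 6·a + 23 = 2·14.5 = 29 ⇒ a = 1.

1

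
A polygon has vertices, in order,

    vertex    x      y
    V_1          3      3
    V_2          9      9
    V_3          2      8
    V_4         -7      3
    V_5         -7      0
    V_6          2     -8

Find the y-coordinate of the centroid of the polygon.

355/223

Apply the shoelace (surveyor's) formula. First the cross-terms c_i = x_i·y_{i+1} − x_{i+1}·y_i:
  0, 54, 62, 21, 56, 30  ⇒  2A = 223, A = 111.5.
Then Σ (y_i + y_{i+1})·c_i = 1065, so ȳ = 1065 / (6·111.5) = 355/223.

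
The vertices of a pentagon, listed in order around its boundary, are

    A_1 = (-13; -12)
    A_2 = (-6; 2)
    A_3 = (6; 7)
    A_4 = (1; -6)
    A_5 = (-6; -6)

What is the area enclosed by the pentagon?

121.5

Apply the shoelace formula: 2A = Σ (x_i·y_{i+1} − x_{i+1}·y_i), indices taken mod 5.
Σ = (-98) + (-54) + (-43) + (-42) + (-6) = -243
Area = |Σ|/2 = 121.5.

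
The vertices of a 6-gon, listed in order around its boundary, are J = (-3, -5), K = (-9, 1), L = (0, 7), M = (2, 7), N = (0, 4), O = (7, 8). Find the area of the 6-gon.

Apply the surveyor's formula: 2A = Σ (x_i·y_{i+1} − x_{i+1}·y_i), indices taken mod 6.
Cross-terms: -48, -63, -14, 8, -28, -11  ⇒  Σ = -156
Area = |Σ|/2 = 78.

78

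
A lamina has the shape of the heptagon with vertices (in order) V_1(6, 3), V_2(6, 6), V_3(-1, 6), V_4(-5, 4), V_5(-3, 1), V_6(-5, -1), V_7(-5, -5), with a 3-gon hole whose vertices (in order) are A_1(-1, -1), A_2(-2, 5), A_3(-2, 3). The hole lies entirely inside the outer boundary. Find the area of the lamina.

Outer boundary:
Cross-terms: 18, 42, 26, 7, 8, 20, 15  ⇒  Σ = 136
Area = |Σ|/2 = 68.
Hole:
A_1→A_2: (-1)(5) − (-2)(-1) = -7
A_2→A_3: (-2)(3) − (-2)(5) = 4
A_3→A_1: (-2)(-1) − (-1)(3) = 5
Σ = 2
Area = |Σ|/2 = 1.
Net area = 68 − 1 = 67.

67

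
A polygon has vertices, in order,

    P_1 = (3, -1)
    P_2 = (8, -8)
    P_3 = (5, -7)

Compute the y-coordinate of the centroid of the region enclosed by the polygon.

Apply Gauss's area formula. First the cross-terms c_i = x_i·y_{i+1} − x_{i+1}·y_i:
  -16, -16, 16  ⇒  2A = -16, A = -8.
Then Σ (y_i + y_{i+1})·c_i = 256, so ȳ = 256 / (6·(-8)) = -16/3.

-16/3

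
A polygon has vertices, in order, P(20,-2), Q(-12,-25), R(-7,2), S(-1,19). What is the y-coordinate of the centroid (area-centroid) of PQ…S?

-31/12

Apply the shoelace formula. First the cross-terms c_i = x_i·y_{i+1} − x_{i+1}·y_i:
  -524, -199, -131, -378  ⇒  2A = -1232, A = -616.
Then Σ (y_i + y_{i+1})·c_i = 9548, so ȳ = 9548 / (6·(-616)) = -31/12.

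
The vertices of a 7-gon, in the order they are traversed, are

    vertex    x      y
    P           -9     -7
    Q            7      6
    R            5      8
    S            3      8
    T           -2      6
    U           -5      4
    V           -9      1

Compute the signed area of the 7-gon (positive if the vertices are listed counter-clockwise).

Σ = (-5) + (26) + (16) + (34) + (22) + (31) + (72) = 196
Signed area = Σ/2 = 98 (positive ⇒ counter-clockwise traversal).

98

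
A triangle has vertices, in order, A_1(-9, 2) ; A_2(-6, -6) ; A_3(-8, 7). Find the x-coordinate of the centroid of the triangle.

-23/3

Apply Gauss's area formula. First the cross-terms c_i = x_i·y_{i+1} − x_{i+1}·y_i:
  66, -90, 47  ⇒  2A = 23, A = 11.5.
Then Σ (x_i + x_{i+1})·c_i = -529, so x̄ = -529 / (6·11.5) = -23/3.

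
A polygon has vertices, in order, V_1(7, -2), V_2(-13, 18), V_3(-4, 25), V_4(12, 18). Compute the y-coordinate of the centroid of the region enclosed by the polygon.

41/3

Apply Gauss's area formula. First the cross-terms c_i = x_i·y_{i+1} − x_{i+1}·y_i:
  100, -253, -372, -150  ⇒  2A = -675, A = -337.5.
Then Σ (y_i + y_{i+1})·c_i = -27675, so ȳ = -27675 / (6·(-337.5)) = 41/3.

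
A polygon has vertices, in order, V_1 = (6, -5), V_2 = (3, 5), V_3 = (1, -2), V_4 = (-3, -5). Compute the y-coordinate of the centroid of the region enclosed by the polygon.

Apply Gauss's area formula. First the cross-terms c_i = x_i·y_{i+1} − x_{i+1}·y_i:
  45, -11, -11, 45  ⇒  2A = 68, A = 34.
Then Σ (y_i + y_{i+1})·c_i = -406, so ȳ = -406 / (6·34) = -203/102.

-203/102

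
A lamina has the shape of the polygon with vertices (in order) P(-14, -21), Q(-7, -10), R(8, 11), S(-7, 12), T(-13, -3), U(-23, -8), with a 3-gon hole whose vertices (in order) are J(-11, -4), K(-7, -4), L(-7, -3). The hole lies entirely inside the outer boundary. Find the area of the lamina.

Outer boundary:
Apply the shoelace formula: 2A = Σ (x_i·y_{i+1} − x_{i+1}·y_i), indices taken mod 6.
P→Q: (-14)(-10) − (-7)(-21) = -7
Q→R: (-7)(11) − (8)(-10) = 3
R→S: (8)(12) − (-7)(11) = 173
S→T: (-7)(-3) − (-13)(12) = 177
T→U: (-13)(-8) − (-23)(-3) = 35
U→P: (-23)(-21) − (-14)(-8) = 371
Σ = 752
Area = |Σ|/2 = 376.
Hole:
Cross-terms: 16, -7, -5  ⇒  Σ = 4
Area = |Σ|/2 = 2.
Net area = 376 − 2 = 374.

374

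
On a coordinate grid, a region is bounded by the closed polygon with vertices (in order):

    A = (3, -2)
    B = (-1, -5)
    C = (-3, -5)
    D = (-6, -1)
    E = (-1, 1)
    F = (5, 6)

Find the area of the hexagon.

Apply the shoelace (surveyor's) formula: 2A = Σ (x_i·y_{i+1} − x_{i+1}·y_i), indices taken mod 6.
Σ = (-17) + (-10) + (-27) + (-7) + (-11) + (-28) = -100
Area = |Σ|/2 = 50.

50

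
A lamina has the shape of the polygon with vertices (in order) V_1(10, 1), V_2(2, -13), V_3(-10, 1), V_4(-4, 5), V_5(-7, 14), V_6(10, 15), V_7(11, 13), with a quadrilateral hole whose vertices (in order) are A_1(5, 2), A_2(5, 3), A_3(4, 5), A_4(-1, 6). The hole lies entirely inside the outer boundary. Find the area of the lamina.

355.5

Outer boundary:
Apply the surveyor's formula: 2A = Σ (x_i·y_{i+1} − x_{i+1}·y_i), indices taken mod 7.
Σ = (-132) + (-128) + (-46) + (-21) + (-245) + (-35) + (-119) = -726
Area = |Σ|/2 = 363.
Hole:
A_1→A_2: (5)(3) − (5)(2) = 5
A_2→A_3: (5)(5) − (4)(3) = 13
A_3→A_4: (4)(6) − (-1)(5) = 29
A_4→A_1: (-1)(2) − (5)(6) = -32
Σ = 15
Area = |Σ|/2 = 7.5.
Net area = 363 − 7.5 = 355.5.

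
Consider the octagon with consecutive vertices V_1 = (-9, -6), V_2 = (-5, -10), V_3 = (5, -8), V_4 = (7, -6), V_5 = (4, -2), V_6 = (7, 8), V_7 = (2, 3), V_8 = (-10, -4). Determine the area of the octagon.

141.5

Apply the shoelace formula: 2A = Σ (x_i·y_{i+1} − x_{i+1}·y_i), indices taken mod 8.
Σ = (60) + (90) + (26) + (10) + (46) + (5) + (22) + (24) = 283
Area = |Σ|/2 = 141.5.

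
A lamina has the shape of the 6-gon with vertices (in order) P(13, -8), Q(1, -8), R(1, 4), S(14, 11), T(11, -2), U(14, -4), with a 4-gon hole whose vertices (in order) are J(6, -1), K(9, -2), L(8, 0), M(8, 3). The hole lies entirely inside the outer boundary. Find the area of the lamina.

Outer boundary:
Σ = (-96) + (12) + (-45) + (-149) + (-16) + (-60) = -354
Area = |Σ|/2 = 177.
Hole:
Σ = (-3) + (16) + (24) + (-26) = 11
Area = |Σ|/2 = 5.5.
Net area = 177 − 5.5 = 171.5.

171.5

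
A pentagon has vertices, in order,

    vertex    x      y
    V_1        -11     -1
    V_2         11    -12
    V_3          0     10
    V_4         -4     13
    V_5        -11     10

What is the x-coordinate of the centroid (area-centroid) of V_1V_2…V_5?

-287/141

Apply the shoelace (surveyor's) formula. First the cross-terms c_i = x_i·y_{i+1} − x_{i+1}·y_i:
  143, 110, 40, 103, 121  ⇒  2A = 517, A = 258.5.
Then Σ (x_i + x_{i+1})·c_i = -3157, so x̄ = -3157 / (6·258.5) = -287/141.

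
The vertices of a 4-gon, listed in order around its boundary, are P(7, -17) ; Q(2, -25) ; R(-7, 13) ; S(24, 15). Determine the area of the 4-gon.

610

Σ = (-141) + (-149) + (-417) + (-513) = -1220
Area = |Σ|/2 = 610.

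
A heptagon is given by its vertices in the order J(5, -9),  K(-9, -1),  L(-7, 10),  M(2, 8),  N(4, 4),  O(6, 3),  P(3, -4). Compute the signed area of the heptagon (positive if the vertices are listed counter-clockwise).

Apply the shoelace formula: 2A = Σ (x_i·y_{i+1} − x_{i+1}·y_i), indices taken mod 7.
Σ = (-86) + (-97) + (-76) + (-24) + (-12) + (-33) + (-7) = -335
Signed area = Σ/2 = -167.5 (negative ⇒ clockwise traversal).

-167.5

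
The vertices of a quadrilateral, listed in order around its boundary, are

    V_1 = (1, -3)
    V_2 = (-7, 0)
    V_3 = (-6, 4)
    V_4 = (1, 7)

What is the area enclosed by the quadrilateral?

52.5

V_1→V_2: (1)(0) − (-7)(-3) = -21
V_2→V_3: (-7)(4) − (-6)(0) = -28
V_3→V_4: (-6)(7) − (1)(4) = -46
V_4→V_1: (1)(-3) − (1)(7) = -10
Σ = -105
Area = |Σ|/2 = 52.5.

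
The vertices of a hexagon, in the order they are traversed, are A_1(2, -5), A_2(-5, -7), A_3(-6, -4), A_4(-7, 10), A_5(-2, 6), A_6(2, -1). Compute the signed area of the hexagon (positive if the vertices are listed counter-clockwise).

Apply the shoelace formula: 2A = Σ (x_i·y_{i+1} − x_{i+1}·y_i), indices taken mod 6.
A_1→A_2: (2)(-7) − (-5)(-5) = -39
A_2→A_3: (-5)(-4) − (-6)(-7) = -22
A_3→A_4: (-6)(10) − (-7)(-4) = -88
A_4→A_5: (-7)(6) − (-2)(10) = -22
A_5→A_6: (-2)(-1) − (2)(6) = -10
A_6→A_1: (2)(-5) − (2)(-1) = -8
Σ = -189
Signed area = Σ/2 = -94.5 (negative ⇒ clockwise traversal).

-94.5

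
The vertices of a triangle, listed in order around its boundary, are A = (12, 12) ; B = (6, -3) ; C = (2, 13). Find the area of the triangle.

Cross-terms: -108, 84, -132  ⇒  Σ = -156
Area = |Σ|/2 = 78.

78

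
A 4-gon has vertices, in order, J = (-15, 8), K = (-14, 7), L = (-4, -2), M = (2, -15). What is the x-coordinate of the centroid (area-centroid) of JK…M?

Apply the shoelace formula. First the cross-terms c_i = x_i·y_{i+1} − x_{i+1}·y_i:
  7, 56, 64, -209  ⇒  2A = -82, A = -41.
Then Σ (x_i + x_{i+1})·c_i = 1378, so x̄ = 1378 / (6·(-41)) = -689/123.

-689/123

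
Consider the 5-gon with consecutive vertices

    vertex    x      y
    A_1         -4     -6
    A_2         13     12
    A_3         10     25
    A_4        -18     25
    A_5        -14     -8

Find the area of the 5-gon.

740.5

Cross-terms: 30, 205, 700, 494, 52  ⇒  Σ = 1481
Area = |Σ|/2 = 740.5.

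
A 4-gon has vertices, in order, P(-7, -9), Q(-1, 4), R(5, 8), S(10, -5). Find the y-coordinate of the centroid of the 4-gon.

-428/295

Apply the surveyor's formula. First the cross-terms c_i = x_i·y_{i+1} − x_{i+1}·y_i:
  -37, -28, -105, -125  ⇒  2A = -295, A = -147.5.
Then Σ (y_i + y_{i+1})·c_i = 1284, so ȳ = 1284 / (6·(-147.5)) = -428/295.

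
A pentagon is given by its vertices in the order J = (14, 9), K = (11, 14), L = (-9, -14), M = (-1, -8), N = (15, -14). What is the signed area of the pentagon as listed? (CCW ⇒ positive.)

296

Cross-terms: 97, -28, 58, 134, 331  ⇒  Σ = 592
Signed area = Σ/2 = 296 (positive ⇒ counter-clockwise traversal).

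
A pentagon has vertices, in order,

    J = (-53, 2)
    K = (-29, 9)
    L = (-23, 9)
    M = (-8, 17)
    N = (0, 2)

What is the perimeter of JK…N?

|JK| = √((24)² + (7)²) = √625 = 25
|KL| = √((6)² + (0)²) = √36 = 6
|LM| = √((15)² + (8)²) = √289 = 17
|MN| = √((8)² + (-15)²) = √289 = 17
|NJ| = √((-53)² + (0)²) = √2809 = 53
Perimeter = 25 + 6 + 17 + 17 + 53 = 118.

118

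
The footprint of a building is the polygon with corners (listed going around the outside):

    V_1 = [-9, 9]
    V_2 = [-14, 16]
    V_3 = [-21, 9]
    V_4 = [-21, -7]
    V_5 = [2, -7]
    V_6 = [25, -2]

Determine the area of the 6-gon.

V_1→V_2: (-9)(16) − (-14)(9) = -18
V_2→V_3: (-14)(9) − (-21)(16) = 210
V_3→V_4: (-21)(-7) − (-21)(9) = 336
V_4→V_5: (-21)(-7) − (2)(-7) = 161
V_5→V_6: (2)(-2) − (25)(-7) = 171
V_6→V_1: (25)(9) − (-9)(-2) = 207
Σ = 1067
Area = |Σ|/2 = 533.5.

533.5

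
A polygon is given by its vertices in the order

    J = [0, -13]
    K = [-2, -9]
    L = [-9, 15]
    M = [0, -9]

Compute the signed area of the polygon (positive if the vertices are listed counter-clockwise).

Σ = (-26) + (-111) + (81) + (0) = -56
Signed area = Σ/2 = -28 (negative ⇒ clockwise traversal).

-28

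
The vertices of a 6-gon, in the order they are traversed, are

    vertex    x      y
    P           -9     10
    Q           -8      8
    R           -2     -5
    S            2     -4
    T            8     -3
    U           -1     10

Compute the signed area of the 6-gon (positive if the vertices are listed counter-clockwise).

Apply the surveyor's formula: 2A = Σ (x_i·y_{i+1} − x_{i+1}·y_i), indices taken mod 6.
P→Q: (-9)(8) − (-8)(10) = 8
Q→R: (-8)(-5) − (-2)(8) = 56
R→S: (-2)(-4) − (2)(-5) = 18
S→T: (2)(-3) − (8)(-4) = 26
T→U: (8)(10) − (-1)(-3) = 77
U→P: (-1)(10) − (-9)(10) = 80
Σ = 265
Signed area = Σ/2 = 132.5 (positive ⇒ counter-clockwise traversal).

132.5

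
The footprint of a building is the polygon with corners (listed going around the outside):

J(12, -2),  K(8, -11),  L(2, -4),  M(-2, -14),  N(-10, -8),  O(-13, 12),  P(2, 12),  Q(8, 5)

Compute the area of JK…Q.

Σ = (-116) + (-10) + (-36) + (-124) + (-224) + (-180) + (-86) + (-76) = -852
Area = |Σ|/2 = 426.

426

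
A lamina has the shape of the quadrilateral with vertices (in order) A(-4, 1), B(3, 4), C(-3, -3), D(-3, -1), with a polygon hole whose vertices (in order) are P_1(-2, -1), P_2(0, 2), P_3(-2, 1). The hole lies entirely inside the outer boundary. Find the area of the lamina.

12.5

Outer boundary:
Apply the shoelace formula: 2A = Σ (x_i·y_{i+1} − x_{i+1}·y_i), indices taken mod 4.
Σ = (-19) + (3) + (-6) + (-7) = -29
Area = |Σ|/2 = 14.5.
Hole:
P_1→P_2: (-2)(2) − (0)(-1) = -4
P_2→P_3: (0)(1) − (-2)(2) = 4
P_3→P_1: (-2)(-1) − (-2)(1) = 4
Σ = 4
Area = |Σ|/2 = 2.
Net area = 14.5 − 2 = 12.5.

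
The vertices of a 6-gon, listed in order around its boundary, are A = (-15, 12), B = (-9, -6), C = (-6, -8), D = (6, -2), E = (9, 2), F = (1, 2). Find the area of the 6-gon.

191

Apply the shoelace formula: 2A = Σ (x_i·y_{i+1} − x_{i+1}·y_i), indices taken mod 6.
Cross-terms: 198, 36, 60, 30, 16, 42  ⇒  Σ = 382
Area = |Σ|/2 = 191.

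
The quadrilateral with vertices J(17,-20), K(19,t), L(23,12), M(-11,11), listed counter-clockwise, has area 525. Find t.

Write out the shoelace sum; only the two edges meeting at K involve t:
2·Area = [(17·t − 19·(-20)) + (19·12 − 23·t)] + 418
       = -6·t + 1026 = 1050
⇒ t = -4.

-4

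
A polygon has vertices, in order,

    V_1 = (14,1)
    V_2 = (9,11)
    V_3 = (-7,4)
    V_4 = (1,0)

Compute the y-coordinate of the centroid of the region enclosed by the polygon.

76/17

Apply the shoelace formula. First the cross-terms c_i = x_i·y_{i+1} − x_{i+1}·y_i:
  145, 113, -4, 1  ⇒  2A = 255, A = 127.5.
Then Σ (y_i + y_{i+1})·c_i = 3420, so ȳ = 3420 / (6·127.5) = 76/17.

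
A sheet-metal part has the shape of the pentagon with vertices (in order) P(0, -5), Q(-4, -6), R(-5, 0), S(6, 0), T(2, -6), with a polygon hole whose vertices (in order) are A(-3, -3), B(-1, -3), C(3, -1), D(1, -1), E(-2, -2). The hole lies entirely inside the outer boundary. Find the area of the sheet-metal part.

Outer boundary:
Apply Gauss's area formula: 2A = Σ (x_i·y_{i+1} − x_{i+1}·y_i), indices taken mod 5.
Σ = (-20) + (-30) + (0) + (-36) + (-10) = -96
Area = |Σ|/2 = 48.
Hole:
Cross-terms: 6, 10, -2, -4, 0  ⇒  Σ = 10
Area = |Σ|/2 = 5.
Net area = 48 − 5 = 43.

43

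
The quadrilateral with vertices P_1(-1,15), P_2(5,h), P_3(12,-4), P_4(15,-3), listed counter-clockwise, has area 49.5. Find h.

4

Write out the shoelace sum; only the two edges meeting at P_2 involve h:
2·Area = [((-1)·h − 5·15) + (5·(-4) − 12·h)] + 246
       = -13·h + 151 = 99
⇒ h = 4.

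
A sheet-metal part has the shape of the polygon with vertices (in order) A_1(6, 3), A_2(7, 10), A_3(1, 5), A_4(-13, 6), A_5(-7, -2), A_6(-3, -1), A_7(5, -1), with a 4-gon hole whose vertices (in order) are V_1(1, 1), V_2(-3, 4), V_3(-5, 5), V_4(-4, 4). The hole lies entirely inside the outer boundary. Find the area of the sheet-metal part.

Outer boundary:
Σ = (39) + (25) + (71) + (68) + (1) + (8) + (21) = 233
Area = |Σ|/2 = 116.5.
Hole:
Apply the surveyor's formula: 2A = Σ (x_i·y_{i+1} − x_{i+1}·y_i), indices taken mod 4.
Σ = (7) + (5) + (0) + (-8) = 4
Area = |Σ|/2 = 2.
Net area = 116.5 − 2 = 114.5.

114.5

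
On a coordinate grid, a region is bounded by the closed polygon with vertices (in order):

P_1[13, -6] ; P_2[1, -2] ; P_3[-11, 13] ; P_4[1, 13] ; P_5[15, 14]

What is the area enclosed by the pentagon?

Apply the surveyor's formula: 2A = Σ (x_i·y_{i+1} − x_{i+1}·y_i), indices taken mod 5.
Σ = (-20) + (-9) + (-156) + (-181) + (-272) = -638
Area = |Σ|/2 = 319.

319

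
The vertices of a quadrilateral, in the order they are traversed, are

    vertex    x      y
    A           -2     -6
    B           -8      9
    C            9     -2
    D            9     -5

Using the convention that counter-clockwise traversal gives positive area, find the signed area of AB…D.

Σ = (-66) + (-65) + (-27) + (-64) = -222
Signed area = Σ/2 = -111 (negative ⇒ clockwise traversal).

-111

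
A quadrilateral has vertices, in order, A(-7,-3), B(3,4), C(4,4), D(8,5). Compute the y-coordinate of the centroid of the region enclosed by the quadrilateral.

137/72

Apply the shoelace formula. First the cross-terms c_i = x_i·y_{i+1} − x_{i+1}·y_i:
  -19, -4, -12, 11  ⇒  2A = -24, A = -12.
Then Σ (y_i + y_{i+1})·c_i = -137, so ȳ = -137 / (6·(-12)) = 137/72.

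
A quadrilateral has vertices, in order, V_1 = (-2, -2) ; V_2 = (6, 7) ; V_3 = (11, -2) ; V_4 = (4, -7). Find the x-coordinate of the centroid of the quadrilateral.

100/21

Apply the shoelace formula. First the cross-terms c_i = x_i·y_{i+1} − x_{i+1}·y_i:
  -2, -89, -69, -22  ⇒  2A = -182, A = -91.
Then Σ (x_i + x_{i+1})·c_i = -2600, so x̄ = -2600 / (6·(-91)) = 100/21.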